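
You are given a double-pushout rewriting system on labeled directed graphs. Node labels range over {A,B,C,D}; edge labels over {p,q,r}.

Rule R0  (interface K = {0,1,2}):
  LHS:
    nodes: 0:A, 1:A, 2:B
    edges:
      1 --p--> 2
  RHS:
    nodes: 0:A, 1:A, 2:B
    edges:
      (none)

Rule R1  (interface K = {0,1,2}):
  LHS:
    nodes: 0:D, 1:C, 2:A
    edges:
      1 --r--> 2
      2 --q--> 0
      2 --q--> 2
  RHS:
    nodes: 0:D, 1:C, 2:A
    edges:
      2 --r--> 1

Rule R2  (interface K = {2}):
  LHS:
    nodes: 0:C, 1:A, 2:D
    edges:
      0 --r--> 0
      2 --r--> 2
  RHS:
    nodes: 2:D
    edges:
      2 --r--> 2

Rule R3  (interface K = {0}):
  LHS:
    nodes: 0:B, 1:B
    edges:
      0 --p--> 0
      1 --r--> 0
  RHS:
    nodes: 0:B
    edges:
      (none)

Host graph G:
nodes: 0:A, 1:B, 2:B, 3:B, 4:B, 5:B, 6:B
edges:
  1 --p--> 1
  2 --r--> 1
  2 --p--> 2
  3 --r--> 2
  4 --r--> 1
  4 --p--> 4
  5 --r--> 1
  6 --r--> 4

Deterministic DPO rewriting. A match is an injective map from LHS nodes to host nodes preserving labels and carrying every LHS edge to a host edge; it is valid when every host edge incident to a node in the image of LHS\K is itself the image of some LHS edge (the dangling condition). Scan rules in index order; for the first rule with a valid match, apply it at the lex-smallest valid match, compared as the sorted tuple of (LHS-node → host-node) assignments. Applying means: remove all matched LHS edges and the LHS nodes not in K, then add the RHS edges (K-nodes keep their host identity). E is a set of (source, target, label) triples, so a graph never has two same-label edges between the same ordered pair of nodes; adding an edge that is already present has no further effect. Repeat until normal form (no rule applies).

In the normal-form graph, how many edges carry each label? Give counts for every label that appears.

start.  V:7 E:8  edges: 1-p->1 2-r->1 2-p->2 3-r->2 4-r->1 4-p->4 5-r->1 6-r->4
1. fire R3 via {0↦1, 1↦5}  →  V:6 E:6  edges: 2-r->1 2-p->2 3-r->2 4-r->1 4-p->4 6-r->4
2. fire R3 via {0↦2, 1↦3}  →  V:5 E:4  edges: 2-r->1 4-r->1 4-p->4 6-r->4
3. fire R3 via {0↦4, 1↦6}  →  V:4 E:2  edges: 2-r->1 4-r->1
final graph: no rule applies after step 3
NF edges: [(2, 1, 'r'), (4, 1, 'r')]

Answer: r:2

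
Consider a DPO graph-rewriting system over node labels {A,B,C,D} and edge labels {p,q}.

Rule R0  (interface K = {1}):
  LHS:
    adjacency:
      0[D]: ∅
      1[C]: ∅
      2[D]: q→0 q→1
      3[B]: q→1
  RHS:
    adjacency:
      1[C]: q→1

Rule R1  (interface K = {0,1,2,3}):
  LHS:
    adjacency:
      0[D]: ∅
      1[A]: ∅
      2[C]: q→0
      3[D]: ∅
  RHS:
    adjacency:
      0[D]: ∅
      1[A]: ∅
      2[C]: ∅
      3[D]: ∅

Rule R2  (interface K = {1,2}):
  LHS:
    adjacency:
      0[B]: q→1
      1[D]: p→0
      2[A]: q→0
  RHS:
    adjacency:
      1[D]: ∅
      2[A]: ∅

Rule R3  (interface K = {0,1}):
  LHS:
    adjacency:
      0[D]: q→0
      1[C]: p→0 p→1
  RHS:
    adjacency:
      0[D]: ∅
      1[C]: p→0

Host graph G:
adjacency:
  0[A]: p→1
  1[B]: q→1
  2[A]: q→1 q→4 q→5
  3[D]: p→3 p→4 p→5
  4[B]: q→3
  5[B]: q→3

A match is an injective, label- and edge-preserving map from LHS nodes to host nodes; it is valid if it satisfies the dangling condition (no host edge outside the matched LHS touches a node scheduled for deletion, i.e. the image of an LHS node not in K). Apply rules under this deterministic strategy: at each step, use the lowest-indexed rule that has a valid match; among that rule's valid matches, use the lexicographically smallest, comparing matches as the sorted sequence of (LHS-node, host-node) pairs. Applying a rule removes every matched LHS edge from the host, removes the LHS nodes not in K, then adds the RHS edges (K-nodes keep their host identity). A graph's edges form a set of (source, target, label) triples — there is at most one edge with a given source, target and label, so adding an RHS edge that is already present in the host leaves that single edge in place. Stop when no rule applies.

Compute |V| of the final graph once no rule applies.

Answer: 4

Rewrite trace:
[0] host  ⇒  6 nodes, 10 edges  {0-p->1 1-q->1 2-q->1 2-q->4 2-q->5 3-p->3 3-p->4 3-p->5 4-q->3 5-q->3}
[1] R2 @ {0↦4, 1↦3, 2↦2}  ⇒  5 nodes, 7 edges  {0-p->1 1-q->1 2-q->1 2-q->5 3-p->3 3-p->5 5-q->3}
[2] R2 @ {0↦5, 1↦3, 2↦2}  ⇒  4 nodes, 4 edges  {0-p->1 1-q->1 2-q->1 3-p->3}
normal form: no rule applies after step 2
NF nodes: {0:A, 1:B, 2:A, 3:D}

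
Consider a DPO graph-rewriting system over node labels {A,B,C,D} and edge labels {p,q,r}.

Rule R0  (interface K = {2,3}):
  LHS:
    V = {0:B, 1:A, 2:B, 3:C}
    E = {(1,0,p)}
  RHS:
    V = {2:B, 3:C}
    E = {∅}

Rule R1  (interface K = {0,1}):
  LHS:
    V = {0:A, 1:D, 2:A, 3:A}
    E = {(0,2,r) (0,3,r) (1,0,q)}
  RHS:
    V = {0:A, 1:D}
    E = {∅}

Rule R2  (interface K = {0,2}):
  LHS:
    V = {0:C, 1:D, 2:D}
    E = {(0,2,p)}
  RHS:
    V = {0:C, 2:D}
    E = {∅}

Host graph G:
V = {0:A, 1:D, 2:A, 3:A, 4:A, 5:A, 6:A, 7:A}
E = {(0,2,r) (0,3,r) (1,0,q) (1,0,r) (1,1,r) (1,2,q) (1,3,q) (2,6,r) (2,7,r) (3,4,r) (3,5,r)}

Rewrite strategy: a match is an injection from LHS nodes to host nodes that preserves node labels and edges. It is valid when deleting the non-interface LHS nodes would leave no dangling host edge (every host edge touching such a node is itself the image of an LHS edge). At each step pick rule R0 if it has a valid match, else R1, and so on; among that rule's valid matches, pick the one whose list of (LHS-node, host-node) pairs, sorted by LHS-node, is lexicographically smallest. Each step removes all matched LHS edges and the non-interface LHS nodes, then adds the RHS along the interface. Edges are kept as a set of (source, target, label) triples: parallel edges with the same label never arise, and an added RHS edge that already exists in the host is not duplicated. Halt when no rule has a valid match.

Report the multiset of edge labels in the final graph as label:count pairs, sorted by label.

Answer: r:2

Derivation:
initial: |V|=8 |E|=11  E = 0-r->2 0-r->3 1-q->0 1-r->0 1-r->1 1-q->2 1-q->3 2-r->6 2-r->7 3-r->4 3-r->5
step 1: apply R1 at {0↦2, 1↦1, 2↦6, 3↦7}  → |V|=6 |E|=8  E = 0-r->2 0-r->3 1-q->0 1-r->0 1-r->1 1-q->3 3-r->4 3-r->5
step 2: apply R1 at {0↦3, 1↦1, 2↦4, 3↦5}  → |V|=4 |E|=5  E = 0-r->2 0-r->3 1-q->0 1-r->0 1-r->1
step 3: apply R1 at {0↦0, 1↦1, 2↦2, 3↦3}  → |V|=2 |E|=2  E = 1-r->0 1-r->1
final graph: no rule applies after step 3
NF edges: [(1, 0, 'r'), (1, 1, 'r')]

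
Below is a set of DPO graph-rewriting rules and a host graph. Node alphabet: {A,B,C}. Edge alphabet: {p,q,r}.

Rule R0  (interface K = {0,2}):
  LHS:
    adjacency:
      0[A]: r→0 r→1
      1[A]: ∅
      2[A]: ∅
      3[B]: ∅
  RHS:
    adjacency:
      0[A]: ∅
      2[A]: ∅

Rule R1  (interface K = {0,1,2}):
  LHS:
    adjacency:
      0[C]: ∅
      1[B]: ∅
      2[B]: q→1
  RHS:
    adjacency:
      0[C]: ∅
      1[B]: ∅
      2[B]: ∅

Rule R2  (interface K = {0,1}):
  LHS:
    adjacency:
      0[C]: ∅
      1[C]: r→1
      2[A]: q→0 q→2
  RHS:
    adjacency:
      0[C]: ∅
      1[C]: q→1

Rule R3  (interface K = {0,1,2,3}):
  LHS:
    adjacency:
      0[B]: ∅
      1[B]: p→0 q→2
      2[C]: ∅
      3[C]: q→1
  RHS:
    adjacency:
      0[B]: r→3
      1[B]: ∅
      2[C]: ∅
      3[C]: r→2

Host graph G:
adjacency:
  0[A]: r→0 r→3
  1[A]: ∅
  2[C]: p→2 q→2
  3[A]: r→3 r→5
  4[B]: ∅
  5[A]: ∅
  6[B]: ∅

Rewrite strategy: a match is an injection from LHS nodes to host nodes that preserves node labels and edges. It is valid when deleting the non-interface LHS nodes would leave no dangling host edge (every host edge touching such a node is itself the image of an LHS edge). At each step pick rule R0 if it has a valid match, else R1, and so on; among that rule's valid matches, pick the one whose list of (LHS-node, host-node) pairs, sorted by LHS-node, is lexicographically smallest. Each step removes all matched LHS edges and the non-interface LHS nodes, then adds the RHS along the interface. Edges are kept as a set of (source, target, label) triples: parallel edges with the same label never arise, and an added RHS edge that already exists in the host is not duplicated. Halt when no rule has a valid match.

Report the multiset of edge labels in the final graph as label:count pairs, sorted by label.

start.  V:7 E:6  edges: 0-r->0 0-r->3 2-p->2 2-q->2 3-r->3 3-r->5
1. fire R0 via {0↦3, 1↦5, 2↦0, 3↦4}  →  V:5 E:4  edges: 0-r->0 0-r->3 2-p->2 2-q->2
2. fire R0 via {0↦0, 1↦3, 2↦1, 3↦6}  →  V:3 E:2  edges: 2-p->2 2-q->2
normal form: no rule applies after step 2
NF edges: [(2, 2, 'p'), (2, 2, 'q')]

Answer: p:1 q:1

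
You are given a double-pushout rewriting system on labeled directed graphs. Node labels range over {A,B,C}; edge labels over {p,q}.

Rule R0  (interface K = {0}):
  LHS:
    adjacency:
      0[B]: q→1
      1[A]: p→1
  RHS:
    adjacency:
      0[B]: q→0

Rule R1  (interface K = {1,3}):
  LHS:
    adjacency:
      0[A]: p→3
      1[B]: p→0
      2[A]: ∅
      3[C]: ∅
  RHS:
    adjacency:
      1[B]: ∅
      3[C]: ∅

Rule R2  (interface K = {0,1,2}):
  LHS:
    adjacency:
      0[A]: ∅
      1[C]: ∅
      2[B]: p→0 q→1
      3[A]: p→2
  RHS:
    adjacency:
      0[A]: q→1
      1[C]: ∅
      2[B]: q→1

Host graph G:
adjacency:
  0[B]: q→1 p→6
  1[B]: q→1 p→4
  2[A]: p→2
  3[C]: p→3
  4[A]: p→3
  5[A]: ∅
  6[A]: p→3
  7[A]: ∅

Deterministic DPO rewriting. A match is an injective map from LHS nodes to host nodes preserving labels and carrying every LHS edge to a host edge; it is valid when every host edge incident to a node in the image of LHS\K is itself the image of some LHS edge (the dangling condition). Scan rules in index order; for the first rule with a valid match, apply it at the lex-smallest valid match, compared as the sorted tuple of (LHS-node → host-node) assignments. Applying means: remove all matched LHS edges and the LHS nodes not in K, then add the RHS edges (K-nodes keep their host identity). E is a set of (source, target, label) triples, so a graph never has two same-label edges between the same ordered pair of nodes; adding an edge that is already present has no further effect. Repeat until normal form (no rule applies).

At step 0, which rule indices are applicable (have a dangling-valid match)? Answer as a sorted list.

R0: no valid match — LHS pattern not found
R1: 4 valid matches — {0↦4, 1↦1, 2↦5, 3↦3}, {0↦4, 1↦1, 2↦7, 3↦3}, {0↦6, 1↦0, 2↦5, 3↦3} (+1 more)
R2: no valid match — LHS pattern not found

Answer: [R1]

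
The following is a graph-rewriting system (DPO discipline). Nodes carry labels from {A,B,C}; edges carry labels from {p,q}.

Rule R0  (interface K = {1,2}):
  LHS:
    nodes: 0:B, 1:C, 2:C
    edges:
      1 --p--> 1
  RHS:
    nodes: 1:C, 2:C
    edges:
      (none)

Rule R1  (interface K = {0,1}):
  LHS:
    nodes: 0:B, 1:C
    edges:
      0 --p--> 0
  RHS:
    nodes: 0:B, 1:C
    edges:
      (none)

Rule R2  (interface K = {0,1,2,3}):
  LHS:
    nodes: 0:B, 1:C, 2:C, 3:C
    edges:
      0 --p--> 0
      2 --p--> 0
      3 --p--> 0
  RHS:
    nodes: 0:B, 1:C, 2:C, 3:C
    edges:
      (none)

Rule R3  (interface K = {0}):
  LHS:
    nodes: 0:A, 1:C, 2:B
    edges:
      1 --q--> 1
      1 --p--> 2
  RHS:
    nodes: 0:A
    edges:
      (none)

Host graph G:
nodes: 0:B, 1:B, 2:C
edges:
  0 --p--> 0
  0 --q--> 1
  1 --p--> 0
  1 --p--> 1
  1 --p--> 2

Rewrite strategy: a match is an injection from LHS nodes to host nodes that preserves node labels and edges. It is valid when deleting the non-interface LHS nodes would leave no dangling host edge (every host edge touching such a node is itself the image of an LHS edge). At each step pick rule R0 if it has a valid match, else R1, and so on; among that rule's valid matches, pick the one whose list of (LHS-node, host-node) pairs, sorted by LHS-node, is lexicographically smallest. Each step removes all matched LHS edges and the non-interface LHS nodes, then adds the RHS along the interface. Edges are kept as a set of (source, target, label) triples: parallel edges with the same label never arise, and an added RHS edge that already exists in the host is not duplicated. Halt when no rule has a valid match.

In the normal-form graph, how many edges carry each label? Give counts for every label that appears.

Answer: p:2 q:1

Derivation:
start.  V:3 E:5  edges: 0-p->0 0-q->1 1-p->0 1-p->1 1-p->2
1. fire R1 via {0↦0, 1↦2}  →  V:3 E:4  edges: 0-q->1 1-p->0 1-p->1 1-p->2
2. fire R1 via {0↦1, 1↦2}  →  V:3 E:3  edges: 0-q->1 1-p->0 1-p->2
halt: no rule applies after step 2
NF edges: [(0, 1, 'q'), (1, 0, 'p'), (1, 2, 'p')]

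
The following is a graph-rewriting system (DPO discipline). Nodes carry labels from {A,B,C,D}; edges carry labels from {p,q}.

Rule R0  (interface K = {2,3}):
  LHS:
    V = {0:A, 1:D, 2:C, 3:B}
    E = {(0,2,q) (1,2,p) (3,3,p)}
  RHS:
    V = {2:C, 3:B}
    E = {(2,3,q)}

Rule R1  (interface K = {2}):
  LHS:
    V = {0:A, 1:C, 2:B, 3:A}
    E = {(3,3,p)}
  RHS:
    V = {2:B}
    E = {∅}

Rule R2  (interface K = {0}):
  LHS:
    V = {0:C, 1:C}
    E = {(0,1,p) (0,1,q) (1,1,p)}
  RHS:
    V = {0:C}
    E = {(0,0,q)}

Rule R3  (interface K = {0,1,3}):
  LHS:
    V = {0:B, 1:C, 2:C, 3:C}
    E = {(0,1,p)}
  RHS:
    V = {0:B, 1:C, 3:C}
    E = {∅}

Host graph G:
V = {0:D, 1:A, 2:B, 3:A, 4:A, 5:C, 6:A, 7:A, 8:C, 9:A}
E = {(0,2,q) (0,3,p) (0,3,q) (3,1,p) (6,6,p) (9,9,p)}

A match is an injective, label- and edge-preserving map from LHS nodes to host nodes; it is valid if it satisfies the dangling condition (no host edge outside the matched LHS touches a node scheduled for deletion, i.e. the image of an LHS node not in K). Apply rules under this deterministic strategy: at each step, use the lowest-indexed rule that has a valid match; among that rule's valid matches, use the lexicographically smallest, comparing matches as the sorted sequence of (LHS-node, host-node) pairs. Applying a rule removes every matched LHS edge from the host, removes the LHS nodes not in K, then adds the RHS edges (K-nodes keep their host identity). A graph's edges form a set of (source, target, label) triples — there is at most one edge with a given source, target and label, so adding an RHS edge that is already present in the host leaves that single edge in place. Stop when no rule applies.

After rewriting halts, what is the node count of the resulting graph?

Answer: 4

Rewrite trace:
start.  V:10 E:6  edges: 0-q->2 0-p->3 0-q->3 3-p->1 6-p->6 9-p->9
1. fire R1 via {0↦4, 1↦5, 2↦2, 3↦6}  →  V:7 E:5  edges: 0-q->2 0-p->3 0-q->3 3-p->1 9-p->9
2. fire R1 via {0↦7, 1↦8, 2↦2, 3↦9}  →  V:4 E:4  edges: 0-q->2 0-p->3 0-q->3 3-p->1
final graph: no rule applies after step 2
NF nodes: {0:D, 1:A, 2:B, 3:A}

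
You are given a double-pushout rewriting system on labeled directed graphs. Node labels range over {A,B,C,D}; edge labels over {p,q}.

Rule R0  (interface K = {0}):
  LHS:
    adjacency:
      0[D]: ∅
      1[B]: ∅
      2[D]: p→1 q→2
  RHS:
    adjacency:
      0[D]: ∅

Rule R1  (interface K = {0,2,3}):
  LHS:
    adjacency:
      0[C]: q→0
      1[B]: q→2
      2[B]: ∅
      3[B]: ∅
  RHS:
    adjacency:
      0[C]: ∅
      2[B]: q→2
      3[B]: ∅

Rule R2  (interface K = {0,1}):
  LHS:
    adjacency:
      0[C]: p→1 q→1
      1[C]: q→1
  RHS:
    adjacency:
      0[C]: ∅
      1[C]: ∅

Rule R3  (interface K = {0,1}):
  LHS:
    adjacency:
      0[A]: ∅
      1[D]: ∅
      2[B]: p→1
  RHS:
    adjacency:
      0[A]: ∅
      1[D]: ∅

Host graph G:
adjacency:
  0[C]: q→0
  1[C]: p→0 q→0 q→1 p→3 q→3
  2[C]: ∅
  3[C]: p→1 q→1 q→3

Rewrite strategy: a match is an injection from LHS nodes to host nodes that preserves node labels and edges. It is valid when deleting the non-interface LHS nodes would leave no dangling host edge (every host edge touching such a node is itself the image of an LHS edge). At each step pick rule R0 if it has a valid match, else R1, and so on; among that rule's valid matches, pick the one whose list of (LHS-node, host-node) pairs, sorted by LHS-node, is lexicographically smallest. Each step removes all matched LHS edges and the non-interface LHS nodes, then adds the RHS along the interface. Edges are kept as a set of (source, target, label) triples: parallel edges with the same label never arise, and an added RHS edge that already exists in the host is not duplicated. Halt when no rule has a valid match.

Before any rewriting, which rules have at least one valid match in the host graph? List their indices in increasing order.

Answer: [R2]

Steps:
R0: no valid match — LHS pattern not found
R1: no valid match — LHS pattern not found
R2: 3 valid matches — {0↦1, 1↦0}, {0↦1, 1↦3}, {0↦3, 1↦1}
R3: no valid match — LHS pattern not found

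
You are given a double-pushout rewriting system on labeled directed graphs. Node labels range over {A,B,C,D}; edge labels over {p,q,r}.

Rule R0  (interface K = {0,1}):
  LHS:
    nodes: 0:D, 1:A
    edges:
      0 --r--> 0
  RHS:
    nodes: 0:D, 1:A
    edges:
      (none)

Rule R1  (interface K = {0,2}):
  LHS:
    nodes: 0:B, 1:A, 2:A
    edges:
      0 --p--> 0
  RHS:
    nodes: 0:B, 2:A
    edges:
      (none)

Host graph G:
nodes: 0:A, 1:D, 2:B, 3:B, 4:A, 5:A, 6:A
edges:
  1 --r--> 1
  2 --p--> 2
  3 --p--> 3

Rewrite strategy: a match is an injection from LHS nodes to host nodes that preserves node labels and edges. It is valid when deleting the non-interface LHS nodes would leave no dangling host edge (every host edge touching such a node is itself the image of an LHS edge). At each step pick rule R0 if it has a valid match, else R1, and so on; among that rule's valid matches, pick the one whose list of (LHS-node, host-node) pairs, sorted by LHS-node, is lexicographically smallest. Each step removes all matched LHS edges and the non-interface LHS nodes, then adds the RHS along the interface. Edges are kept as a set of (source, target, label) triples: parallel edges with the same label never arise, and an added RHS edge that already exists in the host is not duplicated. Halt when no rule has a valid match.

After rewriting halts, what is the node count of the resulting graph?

initial: |V|=7 |E|=3  E = 1-r->1 2-p->2 3-p->3
step 1: apply R0 at {0↦1, 1↦0}  → |V|=7 |E|=2  E = 2-p->2 3-p->3
step 2: apply R1 at {0↦2, 1↦0, 2↦4}  → |V|=6 |E|=1  E = 3-p->3
step 3: apply R1 at {0↦3, 1↦4, 2↦5}  → |V|=5 |E|=0  E = ∅
final graph: no rule applies after step 3
NF nodes: {1:D, 2:B, 3:B, 5:A, 6:A}

Answer: 5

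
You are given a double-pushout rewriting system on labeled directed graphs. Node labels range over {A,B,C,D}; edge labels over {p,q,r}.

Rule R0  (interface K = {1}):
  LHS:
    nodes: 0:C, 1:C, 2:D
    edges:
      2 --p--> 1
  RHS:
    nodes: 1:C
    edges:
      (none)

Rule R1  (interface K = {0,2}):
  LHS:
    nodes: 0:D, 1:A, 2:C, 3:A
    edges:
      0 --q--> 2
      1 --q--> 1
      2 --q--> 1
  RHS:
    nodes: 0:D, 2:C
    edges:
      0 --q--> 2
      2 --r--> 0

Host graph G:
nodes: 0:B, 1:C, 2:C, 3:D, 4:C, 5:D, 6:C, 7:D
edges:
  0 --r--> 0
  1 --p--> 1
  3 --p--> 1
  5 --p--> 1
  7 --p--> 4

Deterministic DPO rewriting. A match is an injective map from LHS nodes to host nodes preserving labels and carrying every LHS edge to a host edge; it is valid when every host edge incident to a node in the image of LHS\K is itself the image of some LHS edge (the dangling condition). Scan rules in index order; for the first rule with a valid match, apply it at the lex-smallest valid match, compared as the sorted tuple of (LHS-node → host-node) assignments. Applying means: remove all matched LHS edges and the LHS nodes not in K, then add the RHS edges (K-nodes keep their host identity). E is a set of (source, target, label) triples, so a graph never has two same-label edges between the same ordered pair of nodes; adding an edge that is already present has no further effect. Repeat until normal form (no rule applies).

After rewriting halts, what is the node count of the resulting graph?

start.  V:8 E:5  edges: 0-r->0 1-p->1 3-p->1 5-p->1 7-p->4
1. fire R0 via {0↦2, 1↦1, 2↦3}  →  V:6 E:4  edges: 0-r->0 1-p->1 5-p->1 7-p->4
2. fire R0 via {0↦6, 1↦1, 2↦5}  →  V:4 E:3  edges: 0-r->0 1-p->1 7-p->4
halt: no rule applies after step 2
NF nodes: {0:B, 1:C, 4:C, 7:D}

Answer: 4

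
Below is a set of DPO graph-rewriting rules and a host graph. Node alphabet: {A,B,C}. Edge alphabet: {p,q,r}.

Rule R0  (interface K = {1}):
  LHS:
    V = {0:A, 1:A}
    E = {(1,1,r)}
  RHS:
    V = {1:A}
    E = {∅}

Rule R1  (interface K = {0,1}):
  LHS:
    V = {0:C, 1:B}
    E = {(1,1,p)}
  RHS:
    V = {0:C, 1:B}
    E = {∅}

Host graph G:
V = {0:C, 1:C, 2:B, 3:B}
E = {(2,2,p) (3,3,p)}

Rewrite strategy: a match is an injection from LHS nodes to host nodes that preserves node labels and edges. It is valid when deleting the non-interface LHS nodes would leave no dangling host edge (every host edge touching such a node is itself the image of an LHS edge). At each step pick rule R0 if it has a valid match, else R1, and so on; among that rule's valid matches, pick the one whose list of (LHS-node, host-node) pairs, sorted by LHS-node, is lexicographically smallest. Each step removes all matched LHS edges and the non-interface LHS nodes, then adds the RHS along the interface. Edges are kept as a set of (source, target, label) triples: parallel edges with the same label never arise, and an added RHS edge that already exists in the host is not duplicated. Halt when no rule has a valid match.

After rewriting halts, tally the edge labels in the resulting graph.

Answer: (no edges)

Steps:
[0] host  ⇒  4 nodes, 2 edges  {2-p->2 3-p->3}
[1] R1 @ {0↦0, 1↦2}  ⇒  4 nodes, 1 edges  {3-p->3}
[2] R1 @ {0↦0, 1↦3}  ⇒  4 nodes, 0 edges  {∅}
normal form: no rule applies after step 2
NF edges: []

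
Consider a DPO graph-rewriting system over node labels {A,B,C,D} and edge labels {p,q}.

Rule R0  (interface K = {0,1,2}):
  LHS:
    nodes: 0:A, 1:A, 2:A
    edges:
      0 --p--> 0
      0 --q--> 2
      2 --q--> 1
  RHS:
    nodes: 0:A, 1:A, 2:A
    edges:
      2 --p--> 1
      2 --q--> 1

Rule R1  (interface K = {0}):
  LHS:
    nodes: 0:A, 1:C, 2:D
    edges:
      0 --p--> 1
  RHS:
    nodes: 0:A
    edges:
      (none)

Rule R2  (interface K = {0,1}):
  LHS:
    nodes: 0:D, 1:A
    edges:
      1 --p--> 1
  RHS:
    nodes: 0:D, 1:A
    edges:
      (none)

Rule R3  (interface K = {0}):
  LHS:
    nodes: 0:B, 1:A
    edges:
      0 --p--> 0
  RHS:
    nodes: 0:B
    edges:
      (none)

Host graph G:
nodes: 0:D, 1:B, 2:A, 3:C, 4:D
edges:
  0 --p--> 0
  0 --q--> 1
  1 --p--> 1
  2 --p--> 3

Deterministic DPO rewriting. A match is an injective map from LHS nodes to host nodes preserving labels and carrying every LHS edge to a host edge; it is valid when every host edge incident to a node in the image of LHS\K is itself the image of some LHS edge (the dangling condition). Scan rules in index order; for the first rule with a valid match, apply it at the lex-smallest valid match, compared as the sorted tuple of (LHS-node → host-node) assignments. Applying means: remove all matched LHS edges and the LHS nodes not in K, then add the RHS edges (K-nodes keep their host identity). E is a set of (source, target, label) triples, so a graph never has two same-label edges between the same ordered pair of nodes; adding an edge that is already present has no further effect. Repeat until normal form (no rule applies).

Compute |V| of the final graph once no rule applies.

[0] host  ⇒  5 nodes, 4 edges  {0-p->0 0-q->1 1-p->1 2-p->3}
[1] R1 @ {0↦2, 1↦3, 2↦4}  ⇒  3 nodes, 3 edges  {0-p->0 0-q->1 1-p->1}
[2] R3 @ {0↦1, 1↦2}  ⇒  2 nodes, 2 edges  {0-p->0 0-q->1}
halt: no rule applies after step 2
NF nodes: {0:D, 1:B}

Answer: 2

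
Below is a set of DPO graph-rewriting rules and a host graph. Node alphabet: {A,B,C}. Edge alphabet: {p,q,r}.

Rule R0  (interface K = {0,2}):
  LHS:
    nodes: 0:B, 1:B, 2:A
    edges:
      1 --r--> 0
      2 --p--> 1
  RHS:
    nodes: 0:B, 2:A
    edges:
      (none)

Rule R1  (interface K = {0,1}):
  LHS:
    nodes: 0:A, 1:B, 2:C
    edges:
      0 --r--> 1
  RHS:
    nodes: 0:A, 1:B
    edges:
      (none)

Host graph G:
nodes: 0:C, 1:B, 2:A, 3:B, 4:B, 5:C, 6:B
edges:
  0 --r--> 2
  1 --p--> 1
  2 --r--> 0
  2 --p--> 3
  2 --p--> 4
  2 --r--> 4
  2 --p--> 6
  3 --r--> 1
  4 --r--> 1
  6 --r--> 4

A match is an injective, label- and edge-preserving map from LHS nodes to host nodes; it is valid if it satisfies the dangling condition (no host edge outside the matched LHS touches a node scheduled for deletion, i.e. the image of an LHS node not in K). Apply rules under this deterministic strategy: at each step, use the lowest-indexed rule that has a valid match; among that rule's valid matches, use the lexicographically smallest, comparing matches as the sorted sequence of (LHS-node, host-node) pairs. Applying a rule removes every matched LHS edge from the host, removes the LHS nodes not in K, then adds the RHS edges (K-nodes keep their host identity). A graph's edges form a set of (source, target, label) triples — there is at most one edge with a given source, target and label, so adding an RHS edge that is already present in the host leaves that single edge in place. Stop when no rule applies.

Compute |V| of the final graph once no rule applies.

Answer: 3

Rewrite trace:
[0] host  ⇒  7 nodes, 10 edges  {0-r->2 1-p->1 2-r->0 2-p->3 2-p->4 2-r->4 2-p->6 3-r->1 4-r->1 6-r->4}
[1] R0 @ {0↦1, 1↦3, 2↦2}  ⇒  6 nodes, 8 edges  {0-r->2 1-p->1 2-r->0 2-p->4 2-r->4 2-p->6 4-r->1 6-r->4}
[2] R0 @ {0↦4, 1↦6, 2↦2}  ⇒  5 nodes, 6 edges  {0-r->2 1-p->1 2-r->0 2-p->4 2-r->4 4-r->1}
[3] R1 @ {0↦2, 1↦4, 2↦5}  ⇒  4 nodes, 5 edges  {0-r->2 1-p->1 2-r->0 2-p->4 4-r->1}
[4] R0 @ {0↦1, 1↦4, 2↦2}  ⇒  3 nodes, 3 edges  {0-r->2 1-p->1 2-r->0}
normal form: no rule applies after step 4
NF nodes: {0:C, 1:B, 2:A}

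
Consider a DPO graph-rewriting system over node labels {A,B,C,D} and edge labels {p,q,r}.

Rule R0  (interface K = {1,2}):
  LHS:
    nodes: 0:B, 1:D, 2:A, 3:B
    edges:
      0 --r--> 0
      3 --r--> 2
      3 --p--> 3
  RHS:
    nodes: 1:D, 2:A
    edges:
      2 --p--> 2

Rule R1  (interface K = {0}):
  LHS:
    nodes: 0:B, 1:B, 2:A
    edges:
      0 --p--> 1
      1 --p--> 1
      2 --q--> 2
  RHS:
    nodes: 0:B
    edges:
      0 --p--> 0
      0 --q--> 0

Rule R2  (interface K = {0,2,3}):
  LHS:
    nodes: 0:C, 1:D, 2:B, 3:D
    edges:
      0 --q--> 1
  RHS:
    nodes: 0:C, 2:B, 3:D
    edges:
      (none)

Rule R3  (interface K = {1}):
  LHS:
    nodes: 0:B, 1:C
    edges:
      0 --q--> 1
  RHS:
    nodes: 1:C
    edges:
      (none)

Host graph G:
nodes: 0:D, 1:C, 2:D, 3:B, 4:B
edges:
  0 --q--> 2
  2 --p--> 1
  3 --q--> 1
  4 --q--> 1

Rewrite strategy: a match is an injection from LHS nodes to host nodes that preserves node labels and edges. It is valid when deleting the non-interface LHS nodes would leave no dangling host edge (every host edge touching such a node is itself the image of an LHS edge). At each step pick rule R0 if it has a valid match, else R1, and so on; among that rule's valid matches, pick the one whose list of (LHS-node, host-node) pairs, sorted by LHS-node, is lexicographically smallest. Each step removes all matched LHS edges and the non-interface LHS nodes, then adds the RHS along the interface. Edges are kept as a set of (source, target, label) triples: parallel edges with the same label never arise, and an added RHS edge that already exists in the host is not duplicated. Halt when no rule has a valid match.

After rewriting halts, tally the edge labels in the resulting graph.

start.  V:5 E:4  edges: 0-q->2 2-p->1 3-q->1 4-q->1
1. fire R3 via {0↦3, 1↦1}  →  V:4 E:3  edges: 0-q->2 2-p->1 4-q->1
2. fire R3 via {0↦4, 1↦1}  →  V:3 E:2  edges: 0-q->2 2-p->1
halt: no rule applies after step 2
NF edges: [(0, 2, 'q'), (2, 1, 'p')]

Answer: p:1 q:1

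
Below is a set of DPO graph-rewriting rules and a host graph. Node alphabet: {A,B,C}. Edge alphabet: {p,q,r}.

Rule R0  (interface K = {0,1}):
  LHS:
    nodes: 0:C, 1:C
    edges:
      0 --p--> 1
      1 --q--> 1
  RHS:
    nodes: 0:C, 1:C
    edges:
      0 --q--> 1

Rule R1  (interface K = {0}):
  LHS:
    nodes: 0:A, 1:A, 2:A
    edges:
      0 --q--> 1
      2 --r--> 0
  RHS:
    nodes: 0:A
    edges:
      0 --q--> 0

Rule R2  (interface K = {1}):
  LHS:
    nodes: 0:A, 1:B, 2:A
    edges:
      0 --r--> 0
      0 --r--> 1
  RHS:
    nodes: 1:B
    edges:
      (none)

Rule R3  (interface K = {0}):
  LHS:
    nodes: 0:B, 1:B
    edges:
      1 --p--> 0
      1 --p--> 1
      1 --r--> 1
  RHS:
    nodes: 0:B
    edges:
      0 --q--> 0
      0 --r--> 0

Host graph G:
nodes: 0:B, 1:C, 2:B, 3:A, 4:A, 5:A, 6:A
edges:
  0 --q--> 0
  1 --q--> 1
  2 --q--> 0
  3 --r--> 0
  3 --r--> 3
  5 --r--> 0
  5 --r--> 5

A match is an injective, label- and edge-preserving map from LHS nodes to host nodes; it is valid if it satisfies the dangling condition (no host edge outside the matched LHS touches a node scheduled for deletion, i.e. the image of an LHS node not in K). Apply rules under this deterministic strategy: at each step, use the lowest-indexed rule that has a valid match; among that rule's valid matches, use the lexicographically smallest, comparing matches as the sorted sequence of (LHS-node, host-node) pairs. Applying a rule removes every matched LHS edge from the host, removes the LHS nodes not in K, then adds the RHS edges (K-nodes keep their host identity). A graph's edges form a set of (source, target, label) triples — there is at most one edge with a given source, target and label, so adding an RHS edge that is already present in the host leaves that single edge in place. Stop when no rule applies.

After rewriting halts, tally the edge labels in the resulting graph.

Answer: q:3

Derivation:
start.  V:7 E:7  edges: 0-q->0 1-q->1 2-q->0 3-r->0 3-r->3 5-r->0 5-r->5
1. fire R2 via {0↦3, 1↦0, 2↦4}  →  V:5 E:5  edges: 0-q->0 1-q->1 2-q->0 5-r->0 5-r->5
2. fire R2 via {0↦5, 1↦0, 2↦6}  →  V:3 E:3  edges: 0-q->0 1-q->1 2-q->0
normal form: no rule applies after step 2
NF edges: [(0, 0, 'q'), (1, 1, 'q'), (2, 0, 'q')]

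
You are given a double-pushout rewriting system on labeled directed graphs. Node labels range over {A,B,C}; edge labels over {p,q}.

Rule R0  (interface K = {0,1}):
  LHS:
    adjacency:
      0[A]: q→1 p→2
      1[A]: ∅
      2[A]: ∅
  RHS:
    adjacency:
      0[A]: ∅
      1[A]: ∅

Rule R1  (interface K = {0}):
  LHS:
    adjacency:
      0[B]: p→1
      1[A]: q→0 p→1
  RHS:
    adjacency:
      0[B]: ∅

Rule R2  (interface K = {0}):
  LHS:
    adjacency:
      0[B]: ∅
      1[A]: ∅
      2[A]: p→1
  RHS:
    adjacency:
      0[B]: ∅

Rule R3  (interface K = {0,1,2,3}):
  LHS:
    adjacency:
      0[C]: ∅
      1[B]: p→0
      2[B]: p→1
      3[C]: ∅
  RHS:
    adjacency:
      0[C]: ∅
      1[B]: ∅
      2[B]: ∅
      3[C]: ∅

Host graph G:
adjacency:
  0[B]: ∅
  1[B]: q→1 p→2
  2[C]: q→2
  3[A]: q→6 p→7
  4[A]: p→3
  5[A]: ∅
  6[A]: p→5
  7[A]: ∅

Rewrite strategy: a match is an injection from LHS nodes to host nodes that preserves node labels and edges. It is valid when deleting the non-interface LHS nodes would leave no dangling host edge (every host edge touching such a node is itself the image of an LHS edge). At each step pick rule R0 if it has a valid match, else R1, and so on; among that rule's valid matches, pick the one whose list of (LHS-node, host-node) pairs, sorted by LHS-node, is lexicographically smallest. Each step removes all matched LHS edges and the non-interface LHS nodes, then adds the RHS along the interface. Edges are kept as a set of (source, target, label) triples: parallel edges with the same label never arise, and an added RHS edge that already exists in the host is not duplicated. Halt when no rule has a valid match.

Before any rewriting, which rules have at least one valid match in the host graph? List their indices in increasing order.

Answer: [R0]

Derivation:
R0: 1 valid match — {0↦3, 1↦6, 2↦7}
R1: no valid match — LHS pattern not found
R2: no valid match — 6 raw matches, all fail dangling condition
R3: no valid match — LHS pattern not found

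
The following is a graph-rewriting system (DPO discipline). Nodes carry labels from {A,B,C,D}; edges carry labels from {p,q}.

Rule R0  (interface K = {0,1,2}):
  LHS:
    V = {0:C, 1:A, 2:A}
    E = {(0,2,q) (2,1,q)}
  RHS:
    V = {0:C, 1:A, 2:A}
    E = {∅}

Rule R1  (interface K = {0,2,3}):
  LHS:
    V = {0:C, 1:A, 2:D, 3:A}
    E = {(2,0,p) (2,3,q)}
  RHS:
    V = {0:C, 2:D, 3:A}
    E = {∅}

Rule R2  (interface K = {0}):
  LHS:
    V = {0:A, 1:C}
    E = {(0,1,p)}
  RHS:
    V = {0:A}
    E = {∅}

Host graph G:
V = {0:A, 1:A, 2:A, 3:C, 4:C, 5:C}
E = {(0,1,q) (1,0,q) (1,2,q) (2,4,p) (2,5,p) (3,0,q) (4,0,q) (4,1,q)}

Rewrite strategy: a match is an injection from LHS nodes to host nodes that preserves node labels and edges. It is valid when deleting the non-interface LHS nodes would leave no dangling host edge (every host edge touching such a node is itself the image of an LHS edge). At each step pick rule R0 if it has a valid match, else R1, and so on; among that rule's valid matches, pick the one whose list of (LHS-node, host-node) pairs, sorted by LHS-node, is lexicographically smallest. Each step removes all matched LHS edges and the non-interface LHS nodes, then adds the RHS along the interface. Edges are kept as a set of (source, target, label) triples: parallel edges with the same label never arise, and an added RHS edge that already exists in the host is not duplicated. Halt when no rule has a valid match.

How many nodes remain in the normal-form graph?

Answer: 5

Steps:
start.  V:6 E:8  edges: 0-q->1 1-q->0 1-q->2 2-p->4 2-p->5 3-q->0 4-q->0 4-q->1
1. fire R0 via {0↦3, 1↦1, 2↦0}  →  V:6 E:6  edges: 1-q->0 1-q->2 2-p->4 2-p->5 4-q->0 4-q->1
2. fire R0 via {0↦4, 1↦0, 2↦1}  →  V:6 E:4  edges: 1-q->2 2-p->4 2-p->5 4-q->0
3. fire R2 via {0↦2, 1↦5}  →  V:5 E:3  edges: 1-q->2 2-p->4 4-q->0
normal form: no rule applies after step 3
NF nodes: {0:A, 1:A, 2:A, 3:C, 4:C}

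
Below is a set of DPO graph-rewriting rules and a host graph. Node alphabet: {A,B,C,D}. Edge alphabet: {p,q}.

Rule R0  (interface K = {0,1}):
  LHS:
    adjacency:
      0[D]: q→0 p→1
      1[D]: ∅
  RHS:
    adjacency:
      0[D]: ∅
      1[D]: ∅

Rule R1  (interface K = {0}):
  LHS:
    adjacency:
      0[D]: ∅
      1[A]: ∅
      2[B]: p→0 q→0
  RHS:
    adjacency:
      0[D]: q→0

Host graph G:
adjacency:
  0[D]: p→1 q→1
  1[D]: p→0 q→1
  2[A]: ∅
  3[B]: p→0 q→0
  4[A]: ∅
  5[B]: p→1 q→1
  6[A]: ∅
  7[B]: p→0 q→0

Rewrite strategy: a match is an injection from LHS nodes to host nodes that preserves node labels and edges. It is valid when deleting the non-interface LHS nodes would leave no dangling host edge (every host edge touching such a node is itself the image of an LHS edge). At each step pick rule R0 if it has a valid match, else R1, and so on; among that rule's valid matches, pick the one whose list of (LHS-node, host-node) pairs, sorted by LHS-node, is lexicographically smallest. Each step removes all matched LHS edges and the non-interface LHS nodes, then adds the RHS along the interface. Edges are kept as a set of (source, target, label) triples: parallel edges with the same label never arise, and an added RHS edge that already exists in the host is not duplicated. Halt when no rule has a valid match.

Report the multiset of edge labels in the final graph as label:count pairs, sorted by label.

Answer: q:3

Derivation:
start.  V:8 E:10  edges: 0-p->1 0-q->1 1-p->0 1-q->1 3-p->0 3-q->0 5-p->1 5-q->1 7-p->0 7-q->0
1. fire R0 via {0↦1, 1↦0}  →  V:8 E:8  edges: 0-p->1 0-q->1 3-p->0 3-q->0 5-p->1 5-q->1 7-p->0 7-q->0
2. fire R1 via {0↦0, 1↦2, 2↦3}  →  V:6 E:7  edges: 0-q->0 0-p->1 0-q->1 5-p->1 5-q->1 7-p->0 7-q->0
3. fire R0 via {0↦0, 1↦1}  →  V:6 E:5  edges: 0-q->1 5-p->1 5-q->1 7-p->0 7-q->0
4. fire R1 via {0↦0, 1↦4, 2↦7}  →  V:4 E:4  edges: 0-q->0 0-q->1 5-p->1 5-q->1
5. fire R1 via {0↦1, 1↦6, 2↦5}  →  V:2 E:3  edges: 0-q->0 0-q->1 1-q->1
halt: no rule applies after step 5
NF edges: [(0, 0, 'q'), (0, 1, 'q'), (1, 1, 'q')]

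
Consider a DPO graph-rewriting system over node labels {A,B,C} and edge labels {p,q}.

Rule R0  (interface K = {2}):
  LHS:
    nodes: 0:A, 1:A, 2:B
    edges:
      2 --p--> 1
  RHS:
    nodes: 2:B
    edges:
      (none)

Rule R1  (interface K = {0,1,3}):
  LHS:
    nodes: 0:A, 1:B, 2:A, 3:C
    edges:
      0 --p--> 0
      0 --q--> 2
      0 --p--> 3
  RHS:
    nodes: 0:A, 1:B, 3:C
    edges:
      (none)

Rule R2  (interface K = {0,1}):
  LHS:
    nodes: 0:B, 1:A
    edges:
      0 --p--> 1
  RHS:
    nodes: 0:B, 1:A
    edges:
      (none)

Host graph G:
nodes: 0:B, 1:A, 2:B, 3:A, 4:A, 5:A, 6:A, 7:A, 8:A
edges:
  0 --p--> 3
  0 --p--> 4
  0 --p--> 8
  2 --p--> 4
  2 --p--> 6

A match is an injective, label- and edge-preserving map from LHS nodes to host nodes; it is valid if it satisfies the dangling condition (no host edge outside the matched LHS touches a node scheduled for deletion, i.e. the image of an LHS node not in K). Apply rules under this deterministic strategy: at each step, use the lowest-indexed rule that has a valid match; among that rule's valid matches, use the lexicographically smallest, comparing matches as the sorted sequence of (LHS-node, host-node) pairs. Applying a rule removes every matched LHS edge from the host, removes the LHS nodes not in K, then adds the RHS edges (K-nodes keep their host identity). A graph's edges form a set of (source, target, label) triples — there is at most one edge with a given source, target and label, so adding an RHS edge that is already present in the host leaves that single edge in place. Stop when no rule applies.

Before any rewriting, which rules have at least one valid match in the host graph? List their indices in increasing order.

Answer: [R0,R2]

Steps:
R0: 9 valid matches — {0↦1, 1↦3, 2↦0}, {0↦1, 1↦6, 2↦2}, {0↦1, 1↦8, 2↦0} (+6 more)
R1: no valid match — LHS pattern not found
R2: 5 valid matches — {0↦0, 1↦3}, {0↦0, 1↦4}, {0↦0, 1↦8} (+2 more)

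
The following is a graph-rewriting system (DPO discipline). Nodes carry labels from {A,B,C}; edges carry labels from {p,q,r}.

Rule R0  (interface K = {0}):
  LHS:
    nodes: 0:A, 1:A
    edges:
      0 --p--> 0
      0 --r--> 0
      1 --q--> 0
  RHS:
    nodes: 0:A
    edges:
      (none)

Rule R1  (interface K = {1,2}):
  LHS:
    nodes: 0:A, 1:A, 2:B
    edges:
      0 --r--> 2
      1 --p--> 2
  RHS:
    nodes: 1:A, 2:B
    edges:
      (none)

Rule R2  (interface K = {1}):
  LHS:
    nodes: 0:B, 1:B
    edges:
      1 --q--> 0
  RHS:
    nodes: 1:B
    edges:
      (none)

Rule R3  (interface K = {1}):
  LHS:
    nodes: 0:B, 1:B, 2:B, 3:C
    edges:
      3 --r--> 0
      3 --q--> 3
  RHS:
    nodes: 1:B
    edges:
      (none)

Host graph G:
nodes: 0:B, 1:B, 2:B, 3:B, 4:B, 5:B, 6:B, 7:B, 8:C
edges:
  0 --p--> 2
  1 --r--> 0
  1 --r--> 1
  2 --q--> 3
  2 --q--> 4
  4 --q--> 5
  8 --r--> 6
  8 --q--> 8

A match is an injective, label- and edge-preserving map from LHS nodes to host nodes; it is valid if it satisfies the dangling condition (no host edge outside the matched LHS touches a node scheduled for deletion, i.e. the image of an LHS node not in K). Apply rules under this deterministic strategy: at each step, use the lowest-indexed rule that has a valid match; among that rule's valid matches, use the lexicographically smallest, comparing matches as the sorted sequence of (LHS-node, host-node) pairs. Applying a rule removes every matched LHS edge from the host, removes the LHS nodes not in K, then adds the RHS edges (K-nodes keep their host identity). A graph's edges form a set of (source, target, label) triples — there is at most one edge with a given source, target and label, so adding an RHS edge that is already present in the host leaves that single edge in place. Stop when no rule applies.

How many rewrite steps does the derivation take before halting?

[0] host  ⇒  9 nodes, 8 edges  {0-p->2 1-r->0 1-r->1 2-q->3 2-q->4 4-q->5 8-r->6 8-q->8}
[1] R2 @ {0↦3, 1↦2}  ⇒  8 nodes, 7 edges  {0-p->2 1-r->0 1-r->1 2-q->4 4-q->5 8-r->6 8-q->8}
[2] R2 @ {0↦5, 1↦4}  ⇒  7 nodes, 6 edges  {0-p->2 1-r->0 1-r->1 2-q->4 8-r->6 8-q->8}
[3] R2 @ {0↦4, 1↦2}  ⇒  6 nodes, 5 edges  {0-p->2 1-r->0 1-r->1 8-r->6 8-q->8}
[4] R3 @ {0↦6, 1↦0, 2↦7, 3↦8}  ⇒  3 nodes, 3 edges  {0-p->2 1-r->0 1-r->1}
final graph: no rule applies after step 4

Answer: 4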